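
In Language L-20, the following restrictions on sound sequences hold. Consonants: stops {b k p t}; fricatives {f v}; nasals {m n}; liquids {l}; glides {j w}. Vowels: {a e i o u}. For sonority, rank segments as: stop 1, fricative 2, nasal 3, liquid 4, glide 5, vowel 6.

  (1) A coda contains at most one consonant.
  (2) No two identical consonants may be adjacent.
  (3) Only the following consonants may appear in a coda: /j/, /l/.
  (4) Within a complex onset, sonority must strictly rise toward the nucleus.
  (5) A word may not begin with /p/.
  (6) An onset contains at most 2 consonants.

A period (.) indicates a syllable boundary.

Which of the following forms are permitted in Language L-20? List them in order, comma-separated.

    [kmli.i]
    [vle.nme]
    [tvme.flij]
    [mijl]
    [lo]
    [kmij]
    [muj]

[kmli.i] — violates constraint 6: syllable 1 onset /kml/ has 3 consonants (> 2) → not permitted
[vle.nme] — violates constraint 4: syllable 2 onset /nm/: /n/ (nasal, 3) → /m/ (nasal, 3) does not rise → not permitted
[tvme.flij] — violates constraint 6: syllable 1 onset /tvm/ has 3 consonants (> 2) → not permitted
[mijl] — violates constraint 1: syllable 1 coda /jl/ has 2 consonants (> 1) → not permitted
[lo] — σ1 onset /l/, coda /∅/ ok → permitted
[kmij] — σ1 onset /km/ (1→3 rises), coda /j/ ok → permitted
[muj] — σ1 onset /m/, coda /j/ ok → permitted

[lo], [kmij], [muj]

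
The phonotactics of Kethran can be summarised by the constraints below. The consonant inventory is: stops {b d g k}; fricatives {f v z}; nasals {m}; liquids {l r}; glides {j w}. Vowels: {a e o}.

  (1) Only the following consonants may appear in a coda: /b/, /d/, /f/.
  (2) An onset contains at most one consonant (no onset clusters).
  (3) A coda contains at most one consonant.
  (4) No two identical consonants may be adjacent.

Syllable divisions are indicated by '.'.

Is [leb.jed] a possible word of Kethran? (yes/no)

yes

[leb.jed] — σ1 onset /l/, coda /b/ ok; σ2 onset /j/, coda /d/ ok → phonotactically legal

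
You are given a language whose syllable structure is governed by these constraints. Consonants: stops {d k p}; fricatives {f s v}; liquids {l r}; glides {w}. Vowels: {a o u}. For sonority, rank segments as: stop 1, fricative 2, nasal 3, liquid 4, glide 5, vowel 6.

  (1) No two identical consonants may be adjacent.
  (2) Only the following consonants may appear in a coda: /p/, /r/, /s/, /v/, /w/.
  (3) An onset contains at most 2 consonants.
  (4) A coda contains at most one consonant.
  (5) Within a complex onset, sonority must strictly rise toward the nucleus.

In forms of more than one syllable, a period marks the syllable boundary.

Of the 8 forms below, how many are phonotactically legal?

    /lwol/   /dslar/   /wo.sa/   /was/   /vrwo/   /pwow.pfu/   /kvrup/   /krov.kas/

4

/lwol/ — violates constraint 2: syllable 1 coda contains /l/, which is not a licensed coda consonant → phonotactically illegal
/dslar/ — violates constraint 3: syllable 1 onset /dsl/ has 3 consonants (> 2) → phonotactically illegal
/wo.sa/ — σ1 onset /w/, coda /∅/ ok; σ2 onset /s/, coda /∅/ ok → phonotactically legal
/was/ — σ1 onset /w/, coda /s/ ok → phonotactically legal
/vrwo/ — violates constraint 3: syllable 1 onset /vrw/ has 3 consonants (> 2) → phonotactically illegal
/pwow.pfu/ — σ1 onset /pw/ (1→5 rises), coda /w/ ok; σ2 onset /pf/ (1→2 rises), coda /∅/ ok → phonotactically legal
/kvrup/ — violates constraint 3: syllable 1 onset /kvr/ has 3 consonants (> 2) → phonotactically illegal
/krov.kas/ — σ1 onset /kr/ (1→4 rises), coda /v/ ok; σ2 onset /k/, coda /s/ ok → phonotactically legal
Phonotactically legal: /wo.sa/, /was/, /pwow.pfu/, /krov.kas/ → 4.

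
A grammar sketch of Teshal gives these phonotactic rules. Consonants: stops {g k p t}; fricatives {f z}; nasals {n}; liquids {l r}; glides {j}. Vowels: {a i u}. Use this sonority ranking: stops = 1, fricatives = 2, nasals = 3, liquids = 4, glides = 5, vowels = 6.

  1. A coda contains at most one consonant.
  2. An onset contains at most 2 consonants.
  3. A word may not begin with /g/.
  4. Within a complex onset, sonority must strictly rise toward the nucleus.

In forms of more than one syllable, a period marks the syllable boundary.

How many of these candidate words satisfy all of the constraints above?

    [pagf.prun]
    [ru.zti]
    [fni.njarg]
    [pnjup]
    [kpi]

[pagf.prun] — violates constraint 1: syllable 1 coda /gf/ has 2 consonants (> 1) → ill-formed
[ru.zti] — violates constraint 4: syllable 2 onset /zt/: /z/ (fricative, 2) → /t/ (stop, 1) does not rise → ill-formed
[fni.njarg] — violates constraint 1: syllable 2 coda /rg/ has 2 consonants (> 1) → ill-formed
[pnjup] — violates constraint 2: syllable 1 onset /pnj/ has 3 consonants (> 2) → ill-formed
[kpi] — violates constraint 4: syllable 1 onset /kp/: /k/ (stop, 1) → /p/ (stop, 1) does not rise → ill-formed
No form is well-formed → 0.

0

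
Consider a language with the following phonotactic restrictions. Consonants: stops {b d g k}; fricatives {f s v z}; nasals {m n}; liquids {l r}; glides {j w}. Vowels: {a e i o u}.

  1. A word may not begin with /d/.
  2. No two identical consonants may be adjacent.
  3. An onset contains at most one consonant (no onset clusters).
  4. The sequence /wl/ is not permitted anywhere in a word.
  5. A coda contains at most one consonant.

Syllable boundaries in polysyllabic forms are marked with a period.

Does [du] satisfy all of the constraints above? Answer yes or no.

no

[du] — violates constraint 1: word begins with /d/ → not permitted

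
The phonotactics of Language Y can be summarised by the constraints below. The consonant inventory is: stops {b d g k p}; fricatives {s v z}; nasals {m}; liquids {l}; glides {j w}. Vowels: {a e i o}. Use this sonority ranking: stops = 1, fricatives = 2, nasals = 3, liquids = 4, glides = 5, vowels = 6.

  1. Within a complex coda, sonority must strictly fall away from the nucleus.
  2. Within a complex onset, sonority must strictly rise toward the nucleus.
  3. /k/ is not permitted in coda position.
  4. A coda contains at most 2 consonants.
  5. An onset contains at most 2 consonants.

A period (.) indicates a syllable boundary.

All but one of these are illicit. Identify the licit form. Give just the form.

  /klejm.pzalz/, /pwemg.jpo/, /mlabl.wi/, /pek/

/klejm.pzalz/ — σ1 onset /kl/ (1→4 rises), coda /jm/ (5→3 falls) ok; σ2 onset /pz/ (1→2 rises), coda /lz/ (4→2 falls) ok → licit
/pwemg.jpo/ — violates constraint 2: syllable 2 onset /jp/: /j/ (glide, 5) → /p/ (stop, 1) does not rise → illicit
/mlabl.wi/ — violates constraint 1: syllable 1 coda /bl/: /b/ (stop, 1) → /l/ (liquid, 4) does not fall → illicit
/pek/ — violates constraint 3: syllable 1 coda contains /k/ → illicit

/klejm.pzalz/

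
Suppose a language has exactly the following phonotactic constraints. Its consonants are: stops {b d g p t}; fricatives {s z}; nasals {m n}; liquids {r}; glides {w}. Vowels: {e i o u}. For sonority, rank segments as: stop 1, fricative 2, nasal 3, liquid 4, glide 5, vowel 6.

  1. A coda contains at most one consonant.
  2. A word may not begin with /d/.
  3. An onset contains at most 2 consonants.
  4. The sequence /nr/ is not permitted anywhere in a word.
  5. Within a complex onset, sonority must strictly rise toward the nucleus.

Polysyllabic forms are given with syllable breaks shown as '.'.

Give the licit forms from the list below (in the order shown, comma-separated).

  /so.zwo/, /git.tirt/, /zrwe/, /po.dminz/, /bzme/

/so.zwo/

/so.zwo/ — σ1 onset /s/, coda /∅/ ok; σ2 onset /zw/ (2→5 rises), coda /∅/ ok → licit
/git.tirt/ — violates constraint 1: syllable 2 coda /rt/ has 2 consonants (> 1) → illicit
/zrwe/ — violates constraint 3: syllable 1 onset /zrw/ has 3 consonants (> 2) → illicit
/po.dminz/ — violates constraint 1: syllable 2 coda /nz/ has 2 consonants (> 1) → illicit
/bzme/ — violates constraint 3: syllable 1 onset /bzm/ has 3 consonants (> 2) → illicit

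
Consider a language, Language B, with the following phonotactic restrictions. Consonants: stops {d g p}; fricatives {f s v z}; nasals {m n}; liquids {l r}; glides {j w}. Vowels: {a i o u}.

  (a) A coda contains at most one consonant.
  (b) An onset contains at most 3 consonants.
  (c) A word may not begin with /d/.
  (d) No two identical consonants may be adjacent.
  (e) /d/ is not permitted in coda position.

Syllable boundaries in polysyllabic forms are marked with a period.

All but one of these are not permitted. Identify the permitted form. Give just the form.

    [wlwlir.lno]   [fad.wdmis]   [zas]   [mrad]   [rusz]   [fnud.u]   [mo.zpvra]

[wlwlir.lno] — violates constraint (b): syllable 1 onset /wlwl/ has 4 consonants (> 3) → not permitted
[fad.wdmis] — violates constraint (e): syllable 1 coda contains /d/ → not permitted
[zas] — σ1 onset /z/, coda /s/ ok → permitted
[mrad] — violates constraint (e): syllable 1 coda contains /d/ → not permitted
[rusz] — violates constraint (a): syllable 1 coda /sz/ has 2 consonants (> 1) → not permitted
[fnud.u] — violates constraint (e): syllable 1 coda contains /d/ → not permitted
[mo.zpvra] — violates constraint (b): syllable 2 onset /zpvr/ has 4 consonants (> 3) → not permitted

[zas]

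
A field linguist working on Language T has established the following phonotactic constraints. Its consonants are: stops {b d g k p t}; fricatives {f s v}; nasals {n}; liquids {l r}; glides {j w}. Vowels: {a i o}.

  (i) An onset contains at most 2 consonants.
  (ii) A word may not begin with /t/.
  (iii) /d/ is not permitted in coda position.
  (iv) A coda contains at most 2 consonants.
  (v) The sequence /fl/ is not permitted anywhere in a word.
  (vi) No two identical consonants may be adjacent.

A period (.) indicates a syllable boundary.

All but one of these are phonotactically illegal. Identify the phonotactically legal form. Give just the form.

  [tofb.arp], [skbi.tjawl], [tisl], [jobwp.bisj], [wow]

[wow]

[tofb.arp] — violates constraint (ii): word begins with /t/ → phonotactically illegal
[skbi.tjawl] — violates constraint (i): syllable 1 onset /skb/ has 3 consonants (> 2) → phonotactically illegal
[tisl] — violates constraint (ii): word begins with /t/ → phonotactically illegal
[jobwp.bisj] — violates constraint (iv): syllable 1 coda /bwp/ has 3 consonants (> 2) → phonotactically illegal
[wow] — σ1 onset /w/, coda /w/ ok → phonotactically legal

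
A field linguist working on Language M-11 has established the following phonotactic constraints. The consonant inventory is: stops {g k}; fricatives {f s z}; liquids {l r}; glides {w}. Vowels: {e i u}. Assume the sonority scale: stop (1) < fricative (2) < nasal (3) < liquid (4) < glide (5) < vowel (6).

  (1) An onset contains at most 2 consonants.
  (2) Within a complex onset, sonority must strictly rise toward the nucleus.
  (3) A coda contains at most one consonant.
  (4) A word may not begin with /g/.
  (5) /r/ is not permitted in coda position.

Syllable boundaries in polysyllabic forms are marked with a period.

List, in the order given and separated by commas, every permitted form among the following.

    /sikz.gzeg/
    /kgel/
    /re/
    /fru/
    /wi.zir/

/sikz.gzeg/ — violates constraint 3: syllable 1 coda /kz/ has 2 consonants (> 1) → not permitted
/kgel/ — violates constraint 2: syllable 1 onset /kg/: /k/ (stop, 1) → /g/ (stop, 1) does not rise → not permitted
/re/ — σ1 onset /r/, coda /∅/ ok → permitted
/fru/ — σ1 onset /fr/ (2→4 rises), coda /∅/ ok → permitted
/wi.zir/ — violates constraint 5: syllable 2 coda contains /r/ → not permitted

/re/, /fru/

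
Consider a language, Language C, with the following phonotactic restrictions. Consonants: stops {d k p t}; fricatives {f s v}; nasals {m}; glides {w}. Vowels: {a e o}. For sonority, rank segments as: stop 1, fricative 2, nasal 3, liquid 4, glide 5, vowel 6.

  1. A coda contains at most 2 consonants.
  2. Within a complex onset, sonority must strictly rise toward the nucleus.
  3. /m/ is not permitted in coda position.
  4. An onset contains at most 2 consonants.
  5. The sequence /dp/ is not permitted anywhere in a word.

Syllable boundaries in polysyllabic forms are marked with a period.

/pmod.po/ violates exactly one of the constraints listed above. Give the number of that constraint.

/pmod.po/: contains banned sequence /dp/.
This is a violation of constraint 5: "The sequence /dp/ is not permitted anywhere in a word."
The remaining constraints (1, 2, 3, 4) are satisfied.

5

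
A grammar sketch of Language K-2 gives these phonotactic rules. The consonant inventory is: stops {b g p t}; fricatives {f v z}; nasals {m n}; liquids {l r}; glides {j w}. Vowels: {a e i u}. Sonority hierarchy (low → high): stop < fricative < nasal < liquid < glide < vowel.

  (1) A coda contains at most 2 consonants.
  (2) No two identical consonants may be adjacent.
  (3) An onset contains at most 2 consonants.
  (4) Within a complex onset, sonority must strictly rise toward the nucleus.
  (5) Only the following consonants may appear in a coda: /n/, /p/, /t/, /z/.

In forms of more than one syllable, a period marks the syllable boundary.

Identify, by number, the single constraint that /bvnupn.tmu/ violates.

3

/bvnupn.tmu/: syllable 1 onset /bvn/ has 3 consonants (> 2).
This is a violation of constraint 3: "An onset contains at most 2 consonants."
The remaining constraints (1, 2, 4, 5) are satisfied.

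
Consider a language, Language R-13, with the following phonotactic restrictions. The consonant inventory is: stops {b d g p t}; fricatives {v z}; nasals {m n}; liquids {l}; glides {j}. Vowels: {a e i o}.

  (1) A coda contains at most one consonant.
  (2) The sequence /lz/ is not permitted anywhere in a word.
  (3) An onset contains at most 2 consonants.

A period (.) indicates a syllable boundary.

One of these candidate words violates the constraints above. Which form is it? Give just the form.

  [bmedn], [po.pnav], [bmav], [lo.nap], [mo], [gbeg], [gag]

[bmedn]

[bmedn] — violates constraint 1: syllable 1 coda /dn/ has 2 consonants (> 1) → ill-formed
[po.pnav] — σ1 onset /p/, coda /∅/ ok; σ2 onset /pn/ (2C), coda /v/ ok → well-formed
[bmav] — σ1 onset /bm/ (2C), coda /v/ ok → well-formed
[lo.nap] — σ1 onset /l/, coda /∅/ ok; σ2 onset /n/, coda /p/ ok → well-formed
[mo] — σ1 onset /m/, coda /∅/ ok → well-formed
[gbeg] — σ1 onset /gb/ (2C), coda /g/ ok → well-formed
[gag] — σ1 onset /g/, coda /g/ ok → well-formed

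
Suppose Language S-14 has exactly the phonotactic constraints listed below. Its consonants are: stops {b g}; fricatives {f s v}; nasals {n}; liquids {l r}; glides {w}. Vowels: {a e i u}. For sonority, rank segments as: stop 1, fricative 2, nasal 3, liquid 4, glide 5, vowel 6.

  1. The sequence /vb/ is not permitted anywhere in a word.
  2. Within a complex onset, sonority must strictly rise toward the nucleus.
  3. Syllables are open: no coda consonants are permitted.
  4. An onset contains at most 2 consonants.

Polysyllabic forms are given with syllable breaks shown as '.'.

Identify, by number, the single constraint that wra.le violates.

2

wra.le: syllable 1 onset /wr/: /w/ (glide, 5) → /r/ (liquid, 4) does not rise.
This is a violation of constraint 2: "Within a complex onset, sonority must strictly rise toward the nucleus."
The remaining constraints (1, 3, 4) are satisfied.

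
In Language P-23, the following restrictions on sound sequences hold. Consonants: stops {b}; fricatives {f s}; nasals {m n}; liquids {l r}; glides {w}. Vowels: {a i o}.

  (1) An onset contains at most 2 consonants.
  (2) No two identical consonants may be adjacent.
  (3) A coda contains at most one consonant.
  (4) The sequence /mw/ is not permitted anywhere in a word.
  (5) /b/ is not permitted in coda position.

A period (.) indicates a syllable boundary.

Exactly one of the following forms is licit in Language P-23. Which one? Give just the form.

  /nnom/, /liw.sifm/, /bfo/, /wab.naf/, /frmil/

/nnom/ — violates constraint 2: adjacent identical consonants /nn/ → illicit
/liw.sifm/ — violates constraint 3: syllable 2 coda /fm/ has 2 consonants (> 1) → illicit
/bfo/ — σ1 onset /bf/ (2C), coda /∅/ ok → licit
/wab.naf/ — violates constraint 5: syllable 1 coda contains /b/ → illicit
/frmil/ — violates constraint 1: syllable 1 onset /frm/ has 3 consonants (> 2) → illicit

/bfo/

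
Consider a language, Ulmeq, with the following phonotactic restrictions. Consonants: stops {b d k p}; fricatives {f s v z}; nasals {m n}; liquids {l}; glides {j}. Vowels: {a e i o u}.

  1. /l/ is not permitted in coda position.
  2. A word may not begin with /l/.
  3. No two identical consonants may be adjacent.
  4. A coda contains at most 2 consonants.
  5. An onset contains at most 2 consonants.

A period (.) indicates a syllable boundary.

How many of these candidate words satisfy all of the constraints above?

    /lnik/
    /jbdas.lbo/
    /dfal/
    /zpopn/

/lnik/ — violates constraint 2: word begins with /l/ → illicit
/jbdas.lbo/ — violates constraint 5: syllable 1 onset /jbd/ has 3 consonants (> 2) → illicit
/dfal/ — violates constraint 1: syllable 1 coda contains /l/ → illicit
/zpopn/ — σ1 onset /zp/ (2C), coda /pn/ (2C) ok → licit
Licit: /zpopn/ → 1.

1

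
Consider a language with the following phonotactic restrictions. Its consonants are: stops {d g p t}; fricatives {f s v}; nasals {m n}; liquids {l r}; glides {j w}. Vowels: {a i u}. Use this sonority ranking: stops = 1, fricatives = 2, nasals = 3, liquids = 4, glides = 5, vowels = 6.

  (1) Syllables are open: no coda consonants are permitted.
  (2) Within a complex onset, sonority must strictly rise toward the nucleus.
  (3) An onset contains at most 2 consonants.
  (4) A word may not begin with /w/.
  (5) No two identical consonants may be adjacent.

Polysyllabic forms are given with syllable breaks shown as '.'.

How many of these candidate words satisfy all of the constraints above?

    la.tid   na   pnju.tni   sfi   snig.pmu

1

la.tid — violates constraint 1: syllable 2 coda /d/ has 1 consonant (> 0) → ill-formed
na — σ1 onset /n/, coda /∅/ ok → well-formed
pnju.tni — violates constraint 3: syllable 1 onset /pnj/ has 3 consonants (> 2) → ill-formed
sfi — violates constraint 2: syllable 1 onset /sf/: /s/ (fricative, 2) → /f/ (fricative, 2) does not rise → ill-formed
snig.pmu — violates constraint 1: syllable 1 coda /g/ has 1 consonant (> 0) → ill-formed
Well-formed: na → 1.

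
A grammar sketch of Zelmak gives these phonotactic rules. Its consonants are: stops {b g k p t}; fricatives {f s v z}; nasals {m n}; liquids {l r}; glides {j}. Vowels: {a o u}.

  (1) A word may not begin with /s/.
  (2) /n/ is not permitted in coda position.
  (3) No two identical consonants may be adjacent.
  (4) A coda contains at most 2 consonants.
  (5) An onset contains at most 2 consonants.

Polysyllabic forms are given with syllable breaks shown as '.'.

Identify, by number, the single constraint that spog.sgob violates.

1

spog.sgob: word begins with /s/.
This is a violation of constraint 1: "A word may not begin with /s/."
The remaining constraints (2, 3, 4, 5) are satisfied.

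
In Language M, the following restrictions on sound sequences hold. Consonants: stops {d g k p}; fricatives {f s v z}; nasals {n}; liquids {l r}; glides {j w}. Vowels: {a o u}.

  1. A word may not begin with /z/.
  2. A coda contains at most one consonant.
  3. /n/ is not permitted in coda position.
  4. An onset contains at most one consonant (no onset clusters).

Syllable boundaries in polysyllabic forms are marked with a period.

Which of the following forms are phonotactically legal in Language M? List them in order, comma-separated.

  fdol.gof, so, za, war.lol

fdol.gof — violates constraint 4: syllable 1 onset /fd/ has 2 consonants (> 1) → phonotactically illegal
so — σ1 onset /s/, coda /∅/ ok → phonotactically legal
za — violates constraint 1: word begins with /z/ → phonotactically illegal
war.lol — σ1 onset /w/, coda /r/ ok; σ2 onset /l/, coda /l/ ok → phonotactically legal

so, war.lol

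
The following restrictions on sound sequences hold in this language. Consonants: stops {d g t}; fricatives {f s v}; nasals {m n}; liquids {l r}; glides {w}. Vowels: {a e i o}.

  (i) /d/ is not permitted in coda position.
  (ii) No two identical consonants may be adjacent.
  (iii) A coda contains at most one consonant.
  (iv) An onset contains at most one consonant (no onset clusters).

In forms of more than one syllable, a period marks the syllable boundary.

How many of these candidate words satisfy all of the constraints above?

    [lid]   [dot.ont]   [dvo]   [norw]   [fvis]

0

[lid] — violates constraint (i): syllable 1 coda contains /d/ → ill-formed
[dot.ont] — violates constraint (iii): syllable 2 coda /nt/ has 2 consonants (> 1) → ill-formed
[dvo] — violates constraint (iv): syllable 1 onset /dv/ has 2 consonants (> 1) → ill-formed
[norw] — violates constraint (iii): syllable 1 coda /rw/ has 2 consonants (> 1) → ill-formed
[fvis] — violates constraint (iv): syllable 1 onset /fv/ has 2 consonants (> 1) → ill-formed
No form is well-formed → 0.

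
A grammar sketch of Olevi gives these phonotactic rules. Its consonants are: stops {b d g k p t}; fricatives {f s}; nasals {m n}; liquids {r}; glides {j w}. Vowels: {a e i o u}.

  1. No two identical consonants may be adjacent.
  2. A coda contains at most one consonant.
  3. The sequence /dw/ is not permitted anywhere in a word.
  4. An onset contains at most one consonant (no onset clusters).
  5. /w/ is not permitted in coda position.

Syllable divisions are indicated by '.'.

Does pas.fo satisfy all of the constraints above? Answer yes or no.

pas.fo — σ1 onset /p/, coda /s/ ok; σ2 onset /f/, coda /∅/ ok → phonotactically legal

yes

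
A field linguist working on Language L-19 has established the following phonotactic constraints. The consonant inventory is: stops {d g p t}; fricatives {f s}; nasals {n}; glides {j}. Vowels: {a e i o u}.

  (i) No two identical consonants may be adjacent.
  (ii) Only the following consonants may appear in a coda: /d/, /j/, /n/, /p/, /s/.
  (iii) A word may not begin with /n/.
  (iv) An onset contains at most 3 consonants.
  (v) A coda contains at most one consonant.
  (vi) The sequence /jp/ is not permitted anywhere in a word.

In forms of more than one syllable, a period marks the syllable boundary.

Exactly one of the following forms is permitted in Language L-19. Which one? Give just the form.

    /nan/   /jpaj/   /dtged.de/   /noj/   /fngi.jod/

/fngi.jod/

/nan/ — violates constraint (iii): word begins with /n/ → not permitted
/jpaj/ — violates constraint (vi): contains banned sequence /jp/ → not permitted
/dtged.de/ — violates constraint (i): adjacent identical consonants /dd/ → not permitted
/noj/ — violates constraint (iii): word begins with /n/ → not permitted
/fngi.jod/ — σ1 onset /fng/ (3C), coda /∅/ ok; σ2 onset /j/, coda /d/ ok → permitted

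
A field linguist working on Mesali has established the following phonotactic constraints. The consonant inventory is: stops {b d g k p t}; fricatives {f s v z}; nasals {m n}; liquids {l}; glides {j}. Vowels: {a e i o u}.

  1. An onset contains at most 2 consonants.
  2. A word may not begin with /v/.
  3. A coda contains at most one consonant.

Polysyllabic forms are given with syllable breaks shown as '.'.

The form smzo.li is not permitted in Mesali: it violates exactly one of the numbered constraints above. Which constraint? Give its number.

smzo.li: syllable 1 onset /smz/ has 3 consonants (> 2).
This is a violation of constraint 1: "An onset contains at most 2 consonants."
The remaining constraints (2, 3) are satisfied.

1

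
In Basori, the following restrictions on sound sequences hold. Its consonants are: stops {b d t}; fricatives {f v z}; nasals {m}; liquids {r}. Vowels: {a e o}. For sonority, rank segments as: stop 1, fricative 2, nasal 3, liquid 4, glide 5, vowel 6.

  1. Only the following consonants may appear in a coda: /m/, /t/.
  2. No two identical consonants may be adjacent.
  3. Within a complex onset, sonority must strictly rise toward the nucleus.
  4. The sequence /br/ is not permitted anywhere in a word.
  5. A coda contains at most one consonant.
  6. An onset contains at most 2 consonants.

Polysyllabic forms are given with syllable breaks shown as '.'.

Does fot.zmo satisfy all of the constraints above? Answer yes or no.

yes

fot.zmo — σ1 onset /f/, coda /t/ ok; σ2 onset /zm/ (2→3 rises), coda /∅/ ok → well-formed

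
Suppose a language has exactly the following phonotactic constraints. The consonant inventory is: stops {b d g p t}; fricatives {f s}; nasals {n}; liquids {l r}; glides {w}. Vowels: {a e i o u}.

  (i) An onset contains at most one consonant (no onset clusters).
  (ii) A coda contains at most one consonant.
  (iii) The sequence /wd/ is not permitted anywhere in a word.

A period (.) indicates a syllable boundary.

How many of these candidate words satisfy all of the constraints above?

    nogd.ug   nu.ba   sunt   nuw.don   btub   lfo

nogd.ug — violates constraint (ii): syllable 1 coda /gd/ has 2 consonants (> 1) → illicit
nu.ba — σ1 onset /n/, coda /∅/ ok; σ2 onset /b/, coda /∅/ ok → licit
sunt — violates constraint (ii): syllable 1 coda /nt/ has 2 consonants (> 1) → illicit
nuw.don — violates constraint (iii): contains banned sequence /wd/ → illicit
btub — violates constraint (i): syllable 1 onset /bt/ has 2 consonants (> 1) → illicit
lfo — violates constraint (i): syllable 1 onset /lf/ has 2 consonants (> 1) → illicit
Licit: nu.ba → 1.

1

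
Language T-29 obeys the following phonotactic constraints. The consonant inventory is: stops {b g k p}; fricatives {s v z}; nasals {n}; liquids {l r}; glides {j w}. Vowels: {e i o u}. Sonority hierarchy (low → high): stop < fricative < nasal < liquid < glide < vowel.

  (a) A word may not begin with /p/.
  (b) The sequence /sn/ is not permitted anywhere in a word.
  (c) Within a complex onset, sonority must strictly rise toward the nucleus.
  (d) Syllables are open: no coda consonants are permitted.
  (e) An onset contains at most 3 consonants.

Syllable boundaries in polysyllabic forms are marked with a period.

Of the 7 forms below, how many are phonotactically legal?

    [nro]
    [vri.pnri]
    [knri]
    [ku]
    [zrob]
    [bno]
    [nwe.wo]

6

[nro] — σ1 onset /nr/ (3→4 rises), coda /∅/ ok → phonotactically legal
[vri.pnri] — σ1 onset /vr/ (2→4 rises), coda /∅/ ok; σ2 onset /pnr/ (1→3→4 rises), coda /∅/ ok → phonotactically legal
[knri] — σ1 onset /knr/ (1→3→4 rises), coda /∅/ ok → phonotactically legal
[ku] — σ1 onset /k/, coda /∅/ ok → phonotactically legal
[zrob] — violates constraint (d): syllable 1 coda /b/ has 1 consonant (> 0) → phonotactically illegal
[bno] — σ1 onset /bn/ (1→3 rises), coda /∅/ ok → phonotactically legal
[nwe.wo] — σ1 onset /nw/ (3→5 rises), coda /∅/ ok; σ2 onset /w/, coda /∅/ ok → phonotactically legal
Phonotactically legal: [nro], [vri.pnri], [knri], [ku], [bno], [nwe.wo] → 6.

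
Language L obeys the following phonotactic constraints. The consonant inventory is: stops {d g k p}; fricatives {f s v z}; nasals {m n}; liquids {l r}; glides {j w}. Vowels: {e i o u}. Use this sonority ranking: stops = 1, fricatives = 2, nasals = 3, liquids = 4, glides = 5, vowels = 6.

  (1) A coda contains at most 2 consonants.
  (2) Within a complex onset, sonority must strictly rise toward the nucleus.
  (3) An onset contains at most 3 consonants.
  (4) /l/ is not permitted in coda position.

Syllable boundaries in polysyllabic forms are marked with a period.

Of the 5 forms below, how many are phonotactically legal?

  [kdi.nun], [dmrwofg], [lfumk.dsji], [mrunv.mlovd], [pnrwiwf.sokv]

[kdi.nun] — violates constraint 2: syllable 1 onset /kd/: /k/ (stop, 1) → /d/ (stop, 1) does not rise → phonotactically illegal
[dmrwofg] — violates constraint 3: syllable 1 onset /dmrw/ has 4 consonants (> 3) → phonotactically illegal
[lfumk.dsji] — violates constraint 2: syllable 1 onset /lf/: /l/ (liquid, 4) → /f/ (fricative, 2) does not rise → phonotactically illegal
[mrunv.mlovd] — σ1 onset /mr/ (3→4 rises), coda /nv/ (2C) ok; σ2 onset /ml/ (3→4 rises), coda /vd/ (2C) ok → phonotactically legal
[pnrwiwf.sokv] — violates constraint 3: syllable 1 onset /pnrw/ has 4 consonants (> 3) → phonotactically illegal
Phonotactically legal: [mrunv.mlovd] → 1.

1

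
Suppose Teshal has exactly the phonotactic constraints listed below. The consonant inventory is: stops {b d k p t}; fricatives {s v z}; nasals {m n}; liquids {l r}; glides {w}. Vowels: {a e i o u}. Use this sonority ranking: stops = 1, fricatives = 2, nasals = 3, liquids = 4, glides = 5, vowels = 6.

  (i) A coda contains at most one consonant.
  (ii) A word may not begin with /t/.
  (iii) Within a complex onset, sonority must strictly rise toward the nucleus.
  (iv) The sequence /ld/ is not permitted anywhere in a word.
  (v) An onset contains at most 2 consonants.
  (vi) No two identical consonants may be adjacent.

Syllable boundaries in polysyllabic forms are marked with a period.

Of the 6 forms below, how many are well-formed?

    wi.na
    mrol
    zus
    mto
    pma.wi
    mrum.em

5

wi.na — σ1 onset /w/, coda /∅/ ok; σ2 onset /n/, coda /∅/ ok → well-formed
mrol — σ1 onset /mr/ (3→4 rises), coda /l/ ok → well-formed
zus — σ1 onset /z/, coda /s/ ok → well-formed
mto — violates constraint (iii): syllable 1 onset /mt/: /m/ (nasal, 3) → /t/ (stop, 1) does not rise → ill-formed
pma.wi — σ1 onset /pm/ (1→3 rises), coda /∅/ ok; σ2 onset /w/, coda /∅/ ok → well-formed
mrum.em — σ1 onset /mr/ (3→4 rises), coda /m/ ok; σ2 onset /∅/, coda /m/ ok → well-formed
Well-formed: wi.na, mrol, zus, pma.wi, mrum.em → 5.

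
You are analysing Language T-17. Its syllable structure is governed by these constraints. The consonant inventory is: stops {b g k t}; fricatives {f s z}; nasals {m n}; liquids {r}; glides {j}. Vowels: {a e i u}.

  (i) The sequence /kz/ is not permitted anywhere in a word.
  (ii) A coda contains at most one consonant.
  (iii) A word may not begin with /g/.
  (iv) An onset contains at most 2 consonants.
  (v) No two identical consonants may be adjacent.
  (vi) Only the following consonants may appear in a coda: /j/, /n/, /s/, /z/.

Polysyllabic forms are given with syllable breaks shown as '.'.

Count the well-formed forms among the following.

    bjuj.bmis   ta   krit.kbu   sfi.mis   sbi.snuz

bjuj.bmis — σ1 onset /bj/ (2C), coda /j/ ok; σ2 onset /bm/ (2C), coda /s/ ok → well-formed
ta — σ1 onset /t/, coda /∅/ ok → well-formed
krit.kbu — violates constraint (vi): syllable 1 coda contains /t/, which is not a licensed coda consonant → ill-formed
sfi.mis — σ1 onset /sf/ (2C), coda /∅/ ok; σ2 onset /m/, coda /s/ ok → well-formed
sbi.snuz — σ1 onset /sb/ (2C), coda /∅/ ok; σ2 onset /sn/ (2C), coda /z/ ok → well-formed
Well-formed: bjuj.bmis, ta, sfi.mis, sbi.snuz → 4.

4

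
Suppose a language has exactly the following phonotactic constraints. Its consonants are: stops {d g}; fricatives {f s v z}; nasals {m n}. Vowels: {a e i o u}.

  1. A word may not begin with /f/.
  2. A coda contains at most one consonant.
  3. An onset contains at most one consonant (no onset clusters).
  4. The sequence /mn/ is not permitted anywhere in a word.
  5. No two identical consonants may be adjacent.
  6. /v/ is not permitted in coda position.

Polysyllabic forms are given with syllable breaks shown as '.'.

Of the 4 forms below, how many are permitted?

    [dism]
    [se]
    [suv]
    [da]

[dism] — violates constraint 2: syllable 1 coda /sm/ has 2 consonants (> 1) → not permitted
[se] — σ1 onset /s/, coda /∅/ ok → permitted
[suv] — violates constraint 6: syllable 1 coda contains /v/ → not permitted
[da] — σ1 onset /d/, coda /∅/ ok → permitted
Permitted: [se], [da] → 2.

2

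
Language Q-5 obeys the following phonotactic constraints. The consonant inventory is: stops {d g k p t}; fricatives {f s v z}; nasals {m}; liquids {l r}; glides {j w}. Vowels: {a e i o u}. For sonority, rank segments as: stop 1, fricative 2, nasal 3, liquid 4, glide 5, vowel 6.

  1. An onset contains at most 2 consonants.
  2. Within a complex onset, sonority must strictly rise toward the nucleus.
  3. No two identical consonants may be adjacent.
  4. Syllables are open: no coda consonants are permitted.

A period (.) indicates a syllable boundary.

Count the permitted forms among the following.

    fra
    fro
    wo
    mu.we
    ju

fra — σ1 onset /fr/ (2→4 rises), coda /∅/ ok → permitted
fro — σ1 onset /fr/ (2→4 rises), coda /∅/ ok → permitted
wo — σ1 onset /w/, coda /∅/ ok → permitted
mu.we — σ1 onset /m/, coda /∅/ ok; σ2 onset /w/, coda /∅/ ok → permitted
ju — σ1 onset /j/, coda /∅/ ok → permitted
Permitted: fra, fro, wo, mu.we, ju → 5.

5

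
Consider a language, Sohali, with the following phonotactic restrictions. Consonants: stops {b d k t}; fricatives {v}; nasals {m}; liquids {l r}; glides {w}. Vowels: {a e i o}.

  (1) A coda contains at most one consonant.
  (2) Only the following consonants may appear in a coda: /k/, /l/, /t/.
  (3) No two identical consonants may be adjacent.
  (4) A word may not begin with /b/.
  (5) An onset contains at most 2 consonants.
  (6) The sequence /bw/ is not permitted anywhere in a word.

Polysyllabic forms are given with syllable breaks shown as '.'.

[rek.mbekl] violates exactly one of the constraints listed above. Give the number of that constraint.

[rek.mbekl]: syllable 2 coda /kl/ has 2 consonants (> 1).
This is a violation of constraint 1: "A coda contains at most one consonant."
The remaining constraints (2, 3, 4, 5, 6) are satisfied.

1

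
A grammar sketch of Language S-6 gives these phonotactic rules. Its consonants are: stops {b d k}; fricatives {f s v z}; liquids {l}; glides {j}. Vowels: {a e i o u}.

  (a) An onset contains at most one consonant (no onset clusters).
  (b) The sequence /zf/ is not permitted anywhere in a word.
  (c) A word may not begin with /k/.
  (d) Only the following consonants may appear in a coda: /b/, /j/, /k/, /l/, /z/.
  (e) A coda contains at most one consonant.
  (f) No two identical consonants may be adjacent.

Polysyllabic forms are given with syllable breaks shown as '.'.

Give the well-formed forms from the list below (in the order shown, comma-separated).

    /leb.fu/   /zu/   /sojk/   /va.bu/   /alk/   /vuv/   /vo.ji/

/leb.fu/, /zu/, /va.bu/, /vo.ji/

/leb.fu/ — σ1 onset /l/, coda /b/ ok; σ2 onset /f/, coda /∅/ ok → well-formed
/zu/ — σ1 onset /z/, coda /∅/ ok → well-formed
/sojk/ — violates constraint (e): syllable 1 coda /jk/ has 2 consonants (> 1) → ill-formed
/va.bu/ — σ1 onset /v/, coda /∅/ ok; σ2 onset /b/, coda /∅/ ok → well-formed
/alk/ — violates constraint (e): syllable 1 coda /lk/ has 2 consonants (> 1) → ill-formed
/vuv/ — violates constraint (d): syllable 1 coda contains /v/, which is not a licensed coda consonant → ill-formed
/vo.ji/ — σ1 onset /v/, coda /∅/ ok; σ2 onset /j/, coda /∅/ ok → well-formed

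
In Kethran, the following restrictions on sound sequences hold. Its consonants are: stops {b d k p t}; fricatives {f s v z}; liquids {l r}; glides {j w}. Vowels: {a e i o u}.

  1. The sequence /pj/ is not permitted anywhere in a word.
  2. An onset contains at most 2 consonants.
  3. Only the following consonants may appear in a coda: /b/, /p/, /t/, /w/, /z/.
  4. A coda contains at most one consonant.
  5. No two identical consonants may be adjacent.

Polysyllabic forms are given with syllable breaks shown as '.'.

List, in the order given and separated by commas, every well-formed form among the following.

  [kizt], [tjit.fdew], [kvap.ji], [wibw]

[kizt] — violates constraint 4: syllable 1 coda /zt/ has 2 consonants (> 1) → ill-formed
[tjit.fdew] — σ1 onset /tj/ (2C), coda /t/ ok; σ2 onset /fd/ (2C), coda /w/ ok → well-formed
[kvap.ji] — violates constraint 1: contains banned sequence /pj/ → ill-formed
[wibw] — violates constraint 4: syllable 1 coda /bw/ has 2 consonants (> 1) → ill-formed

[tjit.fdew]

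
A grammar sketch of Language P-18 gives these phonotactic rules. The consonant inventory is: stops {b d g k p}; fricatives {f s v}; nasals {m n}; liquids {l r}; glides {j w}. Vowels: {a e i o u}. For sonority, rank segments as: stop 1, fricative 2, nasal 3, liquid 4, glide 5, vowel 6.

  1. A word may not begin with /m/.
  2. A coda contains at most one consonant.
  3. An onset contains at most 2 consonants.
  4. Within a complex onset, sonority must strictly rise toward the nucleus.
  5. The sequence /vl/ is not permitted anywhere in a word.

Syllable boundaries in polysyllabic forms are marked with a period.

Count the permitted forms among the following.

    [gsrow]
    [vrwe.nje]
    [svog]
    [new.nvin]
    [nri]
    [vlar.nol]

[gsrow] — violates constraint 3: syllable 1 onset /gsr/ has 3 consonants (> 2) → not permitted
[vrwe.nje] — violates constraint 3: syllable 1 onset /vrw/ has 3 consonants (> 2) → not permitted
[svog] — violates constraint 4: syllable 1 onset /sv/: /s/ (fricative, 2) → /v/ (fricative, 2) does not rise → not permitted
[new.nvin] — violates constraint 4: syllable 2 onset /nv/: /n/ (nasal, 3) → /v/ (fricative, 2) does not rise → not permitted
[nri] — σ1 onset /nr/ (3→4 rises), coda /∅/ ok → permitted
[vlar.nol] — violates constraint 5: contains banned sequence /vl/ → not permitted
Permitted: [nri] → 1.

1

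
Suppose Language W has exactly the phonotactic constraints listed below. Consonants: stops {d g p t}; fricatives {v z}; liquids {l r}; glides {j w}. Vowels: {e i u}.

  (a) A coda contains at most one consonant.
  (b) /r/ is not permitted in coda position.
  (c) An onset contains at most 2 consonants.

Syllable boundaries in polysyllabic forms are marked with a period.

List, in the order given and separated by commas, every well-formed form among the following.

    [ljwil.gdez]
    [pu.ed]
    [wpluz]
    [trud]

[pu.ed], [trud]

[ljwil.gdez] — violates constraint (c): syllable 1 onset /ljw/ has 3 consonants (> 2) → ill-formed
[pu.ed] — σ1 onset /p/, coda /∅/ ok; σ2 onset /∅/, coda /d/ ok → well-formed
[wpluz] — violates constraint (c): syllable 1 onset /wpl/ has 3 consonants (> 2) → ill-formed
[trud] — σ1 onset /tr/ (2C), coda /d/ ok → well-formed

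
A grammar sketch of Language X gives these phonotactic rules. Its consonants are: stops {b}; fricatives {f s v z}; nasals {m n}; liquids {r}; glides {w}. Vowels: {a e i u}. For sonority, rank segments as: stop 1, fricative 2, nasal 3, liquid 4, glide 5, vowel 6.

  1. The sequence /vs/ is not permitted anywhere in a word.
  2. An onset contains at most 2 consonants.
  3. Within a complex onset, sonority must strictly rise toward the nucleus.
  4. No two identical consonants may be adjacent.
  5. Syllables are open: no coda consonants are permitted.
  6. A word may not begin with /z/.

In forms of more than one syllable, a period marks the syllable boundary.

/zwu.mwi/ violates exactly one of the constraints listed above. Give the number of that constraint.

/zwu.mwi/: word begins with /z/.
This is a violation of constraint 6: "A word may not begin with /z/."
The remaining constraints (1, 2, 3, 4, 5) are satisfied.

6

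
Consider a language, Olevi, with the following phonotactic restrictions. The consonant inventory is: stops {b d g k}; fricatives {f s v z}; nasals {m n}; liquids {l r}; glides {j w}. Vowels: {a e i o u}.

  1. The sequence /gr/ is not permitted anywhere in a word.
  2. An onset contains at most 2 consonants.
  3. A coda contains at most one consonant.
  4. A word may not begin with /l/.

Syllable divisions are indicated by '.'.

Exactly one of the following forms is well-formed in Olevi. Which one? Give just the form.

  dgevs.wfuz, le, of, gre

dgevs.wfuz — violates constraint 3: syllable 1 coda /vs/ has 2 consonants (> 1) → ill-formed
le — violates constraint 4: word begins with /l/ → ill-formed
of — σ1 onset /∅/, coda /f/ ok → well-formed
gre — violates constraint 1: contains banned sequence /gr/ → ill-formed

of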